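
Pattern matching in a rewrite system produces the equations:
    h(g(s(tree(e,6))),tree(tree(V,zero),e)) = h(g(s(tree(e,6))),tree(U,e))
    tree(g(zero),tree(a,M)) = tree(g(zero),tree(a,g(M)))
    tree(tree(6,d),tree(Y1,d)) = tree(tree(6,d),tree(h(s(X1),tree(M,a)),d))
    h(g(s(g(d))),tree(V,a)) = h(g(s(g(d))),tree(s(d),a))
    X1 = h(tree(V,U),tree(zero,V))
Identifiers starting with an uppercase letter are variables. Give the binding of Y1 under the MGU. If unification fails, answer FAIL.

Decompose h/2: g(s(tree(e,6))) = g(s(tree(e,6))),  tree(tree(V,zero),e) = tree(U,e).
Delete trivial equation g(s(tree(e,6))) = g(s(tree(e,6))).
Decompose tree/2: tree(V,zero) = U,  e = e.
Bind U := tree(V,zero); substituting into the one remaining equation that mentions U gives: X1 = h(tree(V,tree(V,zero)),tree(zero,V)).
Delete trivial equation e = e.
Decompose tree/2: g(zero) = g(zero),  tree(a,M) = tree(a,g(M)).
Delete trivial equation g(zero) = g(zero).
Decompose tree/2: a = a,  M = g(M).
Delete trivial equation a = a.
Occurs check fails: M occurs in g(M); the equation M = g(M) has no finite solution.

FAIL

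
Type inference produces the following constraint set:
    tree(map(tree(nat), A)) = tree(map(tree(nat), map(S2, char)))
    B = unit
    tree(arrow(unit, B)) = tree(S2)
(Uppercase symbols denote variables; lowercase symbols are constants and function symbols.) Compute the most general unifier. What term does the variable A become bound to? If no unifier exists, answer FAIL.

map(arrow(unit, unit), char)

Decompose tree/1: map(tree(nat), A) = map(tree(nat), map(S2, char)).
Decompose map/2: tree(nat) = tree(nat),  A = map(S2, char).
Delete trivial equation tree(nat) = tree(nat).
Bind A := map(S2, char); no other remaining equation mentions A.
Bind B := unit; substituting into the remaining equation gives: tree(arrow(unit, unit)) = tree(S2).
Decompose tree/1: arrow(unit, unit) = S2.
Bind S2 := arrow(unit, unit). Substituting into the earlier binding gives A := map(arrow(unit, unit), char).
MGU = { A -> map(arrow(unit, unit), char), B -> unit, S2 -> arrow(unit, unit) }, so A -> map(arrow(unit, unit), char).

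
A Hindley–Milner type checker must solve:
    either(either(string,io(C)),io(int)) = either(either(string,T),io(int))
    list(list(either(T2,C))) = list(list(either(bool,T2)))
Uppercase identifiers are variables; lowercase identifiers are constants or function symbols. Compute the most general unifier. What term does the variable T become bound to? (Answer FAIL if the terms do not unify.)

io(bool)

Decompose either/2: either(string,io(C)) = either(string,T),  io(int) = io(int).
Decompose either/2: string = string,  io(C) = T.
Delete trivial equation string = string.
Bind T := io(C); no other remaining equation mentions T.
Delete trivial equation io(int) = io(int).
Decompose list/1: list(either(T2,C)) = list(either(bool,T2)).
Decompose list/1: either(T2,C) = either(bool,T2).
Decompose either/2: T2 = bool,  C = T2.
Bind T2 := bool; substituting into the remaining equation gives: C = bool.
Bind C := bool. Substituting into the earlier binding gives T := io(bool).
MGU = { T := io(bool), T2 := bool, C := bool }, so T := io(bool).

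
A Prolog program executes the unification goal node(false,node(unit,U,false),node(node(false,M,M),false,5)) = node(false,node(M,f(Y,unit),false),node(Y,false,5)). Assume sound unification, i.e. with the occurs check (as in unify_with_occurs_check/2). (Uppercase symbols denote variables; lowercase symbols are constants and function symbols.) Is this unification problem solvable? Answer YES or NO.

Decompose node/3: false = false,  node(unit,U,false) = node(M,f(Y,unit),false),  node(node(false,M,M),false,5) = node(Y,false,5).
Delete trivial equation false = false.
Decompose node/3: unit = M,  U = f(Y,unit),  false = false.
Bind M := unit; substituting into the one remaining equation that mentions M gives: node(node(false,unit,unit),false,5) = node(Y,false,5).
Bind U := f(Y,unit); no other remaining equation mentions U.
Delete trivial equation false = false.
Decompose node/3: node(false,unit,unit) = Y,  false = false,  5 = 5.
Bind Y := node(false,unit,unit); no other remaining equation mentions Y. Substituting into the earlier binding gives U := f(node(false,unit,unit),unit).
Delete trivial equation false = false.
Delete trivial equation 5 = 5.
No equations remain and no clash or occurs-check failure arose, so a unifier exists.

YES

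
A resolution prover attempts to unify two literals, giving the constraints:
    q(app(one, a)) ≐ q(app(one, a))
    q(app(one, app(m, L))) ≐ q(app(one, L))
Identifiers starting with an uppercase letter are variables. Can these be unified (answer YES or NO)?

NO

Delete trivial equation q(app(one, a)) ≐ q(app(one, a)).
Decompose q/1: app(one, app(m, L)) ≐ app(one, L).
Decompose app/2: one ≐ one,  app(m, L) ≐ L.
Delete trivial equation one ≐ one.
Occurs check fails: L occurs in app(m, L); the equation L ≐ app(m, L) has no finite solution.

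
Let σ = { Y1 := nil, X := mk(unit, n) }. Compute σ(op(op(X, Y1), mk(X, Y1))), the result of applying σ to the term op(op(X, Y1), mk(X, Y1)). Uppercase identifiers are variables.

op(op(mk(unit, n), nil), mk(mk(unit, n), nil))

Replace each occurrence of Y1 with nil.
Replace each occurrence of X with mk(unit, n).
Result: op(op(mk(unit, n), nil), mk(mk(unit, n), nil)).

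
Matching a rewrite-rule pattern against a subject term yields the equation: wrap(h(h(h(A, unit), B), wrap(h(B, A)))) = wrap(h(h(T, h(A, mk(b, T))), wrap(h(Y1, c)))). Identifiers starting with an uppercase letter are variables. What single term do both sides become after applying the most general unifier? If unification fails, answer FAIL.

wrap(h(h(h(c, unit), h(c, mk(b, h(c, unit)))), wrap(h(h(c, mk(b, h(c, unit))), c))))

Decompose wrap/1: h(h(h(A, unit), B), wrap(h(B, A))) = h(h(T, h(A, mk(b, T))), wrap(h(Y1, c))).
Decompose h/2: h(h(A, unit), B) = h(T, h(A, mk(b, T))),  wrap(h(B, A)) = wrap(h(Y1, c)).
Decompose h/2: h(A, unit) = T,  B = h(A, mk(b, T)).
Bind T := h(A, unit); substituting into the one remaining equation that mentions T gives: B = h(A, mk(b, h(A, unit))).
Bind B := h(A, mk(b, h(A, unit))); substituting into the remaining equation gives: wrap(h(h(A, mk(b, h(A, unit))), A)) = wrap(h(Y1, c)).
Decompose wrap/1: h(h(A, mk(b, h(A, unit))), A) = h(Y1, c).
Decompose h/2: h(A, mk(b, h(A, unit))) = Y1,  A = c.
Bind Y1 := h(A, mk(b, h(A, unit))); no other remaining equation mentions Y1.
Bind A := c. Substituting into the earlier bindings gives T := h(c, unit), B := h(c, mk(b, h(c, unit))), Y1 := h(c, mk(b, h(c, unit))).
Applying the MGU to either side gives wrap(h(h(h(c, unit), h(c, mk(b, h(c, unit)))), wrap(h(h(c, mk(b, h(c, unit))), c)))).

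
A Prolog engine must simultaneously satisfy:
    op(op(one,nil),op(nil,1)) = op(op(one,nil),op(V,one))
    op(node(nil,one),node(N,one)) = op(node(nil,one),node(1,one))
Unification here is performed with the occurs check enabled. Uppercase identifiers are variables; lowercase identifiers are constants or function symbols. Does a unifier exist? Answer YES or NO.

Decompose op/2: op(one,nil) = op(one,nil),  op(nil,1) = op(V,one).
Delete trivial equation op(one,nil) = op(one,nil).
Decompose op/2: nil = V,  1 = one.
Bind V := nil; no other remaining equation mentions V.
Clash: constants 1 and one differ; no unifier exists.

NO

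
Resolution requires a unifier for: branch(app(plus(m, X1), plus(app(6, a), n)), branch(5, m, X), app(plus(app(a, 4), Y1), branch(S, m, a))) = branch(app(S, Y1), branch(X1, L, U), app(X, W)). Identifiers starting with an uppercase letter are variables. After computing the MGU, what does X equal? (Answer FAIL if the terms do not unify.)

Decompose branch/3: app(plus(m, X1), plus(app(6, a), n)) = app(S, Y1),  branch(5, m, X) = branch(X1, L, U),  app(plus(app(a, 4), Y1), branch(S, m, a)) = app(X, W).
Decompose app/2: plus(m, X1) = S,  plus(app(6, a), n) = Y1.
Bind S := plus(m, X1); substituting into the one remaining equation that mentions S gives: app(plus(app(a, 4), Y1), branch(plus(m, X1), m, a)) = app(X, W).
Bind Y1 := plus(app(6, a), n); substituting into the one remaining equation that mentions Y1 gives: app(plus(app(a, 4), plus(app(6, a), n)), branch(plus(m, X1), m, a)) = app(X, W).
Decompose branch/3: 5 = X1,  m = L,  X = U.
Bind X1 := 5; substituting into the one remaining equation that mentions X1 gives: app(plus(app(a, 4), plus(app(6, a), n)), branch(plus(m, 5), m, a)) = app(X, W). Substituting into the earlier binding gives S := plus(m, 5).
Bind L := m; no other remaining equation mentions L.
Bind X := U; substituting into the remaining equation gives: app(plus(app(a, 4), plus(app(6, a), n)), branch(plus(m, 5), m, a)) = app(U, W).
Decompose app/2: plus(app(a, 4), plus(app(6, a), n)) = U,  branch(plus(m, 5), m, a) = W.
Bind U := plus(app(a, 4), plus(app(6, a), n)); no other remaining equation mentions U. Substituting into the earlier binding gives X := plus(app(a, 4), plus(app(6, a), n)).
Bind W := branch(plus(m, 5), m, a).
MGU = { S := plus(m, 5), Y1 := plus(app(6, a), n), X1 := 5, L := m, X := plus(app(a, 4), plus(app(6, a), n)), U := plus(app(a, 4), plus(app(6, a), n)), W := branch(plus(m, 5), m, a) }, so X := plus(app(a, 4), plus(app(6, a), n)).

plus(app(a, 4), plus(app(6, a), n))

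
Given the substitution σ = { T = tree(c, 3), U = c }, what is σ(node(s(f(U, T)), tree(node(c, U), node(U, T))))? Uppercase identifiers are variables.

node(s(f(c, tree(c, 3))), tree(node(c, c), node(c, tree(c, 3))))

Replace each occurrence of T with tree(c, 3).
Replace each occurrence of U with c.
Result: node(s(f(c, tree(c, 3))), tree(node(c, c), node(c, tree(c, 3)))).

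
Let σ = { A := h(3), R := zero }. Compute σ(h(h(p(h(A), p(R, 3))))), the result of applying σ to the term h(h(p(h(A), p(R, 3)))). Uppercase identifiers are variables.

h(h(p(h(h(3)), p(zero, 3))))

Replace each occurrence of A with h(3).
Replace each occurrence of R with zero.
Result: h(h(p(h(h(3)), p(zero, 3)))).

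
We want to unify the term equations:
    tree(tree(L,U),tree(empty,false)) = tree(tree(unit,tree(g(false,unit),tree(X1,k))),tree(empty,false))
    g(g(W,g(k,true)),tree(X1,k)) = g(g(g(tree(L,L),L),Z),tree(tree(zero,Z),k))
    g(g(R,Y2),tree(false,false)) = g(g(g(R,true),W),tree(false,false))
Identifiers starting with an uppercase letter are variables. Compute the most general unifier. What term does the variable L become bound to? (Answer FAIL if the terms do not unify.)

FAIL

Decompose tree/2: tree(L,U) = tree(unit,tree(g(false,unit),tree(X1,k))),  tree(empty,false) = tree(empty,false).
Decompose tree/2: L = unit,  U = tree(g(false,unit),tree(X1,k)).
Bind L := unit; substituting into the one remaining equation that mentions L gives: g(g(W,g(k,true)),tree(X1,k)) = g(g(g(tree(unit,unit),unit),Z),tree(tree(zero,Z),k)).
Bind U := tree(g(false,unit),tree(X1,k)); no other remaining equation mentions U.
Delete trivial equation tree(empty,false) = tree(empty,false).
Decompose g/2: g(W,g(k,true)) = g(g(tree(unit,unit),unit),Z),  tree(X1,k) = tree(tree(zero,Z),k).
Decompose g/2: W = g(tree(unit,unit),unit),  g(k,true) = Z.
Bind W := g(tree(unit,unit),unit); substituting into the one remaining equation that mentions W gives: g(g(R,Y2),tree(false,false)) = g(g(g(R,true),g(tree(unit,unit),unit)),tree(false,false)).
Bind Z := g(k,true); substituting into the one remaining equation that mentions Z gives: tree(X1,k) = tree(tree(zero,g(k,true)),k).
Decompose tree/2: X1 = tree(zero,g(k,true)),  k = k.
Bind X1 := tree(zero,g(k,true)); no other remaining equation mentions X1. Substituting into the earlier binding gives U := tree(g(false,unit),tree(tree(zero,g(k,true)),k)).
Delete trivial equation k = k.
Decompose g/2: g(R,Y2) = g(g(R,true),g(tree(unit,unit),unit)),  tree(false,false) = tree(false,false).
Decompose g/2: R = g(R,true),  Y2 = g(tree(unit,unit),unit).
Occurs check fails: R occurs in g(R,true); the equation R = g(R,true) has no finite solution.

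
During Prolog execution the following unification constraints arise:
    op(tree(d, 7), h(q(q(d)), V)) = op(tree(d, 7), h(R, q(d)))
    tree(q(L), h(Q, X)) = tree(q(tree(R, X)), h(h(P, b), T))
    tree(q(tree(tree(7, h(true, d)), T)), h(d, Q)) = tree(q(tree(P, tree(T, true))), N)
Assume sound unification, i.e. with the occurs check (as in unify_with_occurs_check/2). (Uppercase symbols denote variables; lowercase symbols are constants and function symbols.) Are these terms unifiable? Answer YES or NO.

NO

Decompose op/2: tree(d, 7) = tree(d, 7),  h(q(q(d)), V) = h(R, q(d)).
Delete trivial equation tree(d, 7) = tree(d, 7).
Decompose h/2: q(q(d)) = R,  V = q(d).
Bind R := q(q(d)); substituting into the one remaining equation that mentions R gives: tree(q(L), h(Q, X)) = tree(q(tree(q(q(d)), X)), h(h(P, b), T)).
Bind V := q(d); no other remaining equation mentions V.
Decompose tree/2: q(L) = q(tree(q(q(d)), X)),  h(Q, X) = h(h(P, b), T).
Decompose q/1: L = tree(q(q(d)), X).
Bind L := tree(q(q(d)), X); no other remaining equation mentions L.
Decompose h/2: Q = h(P, b),  X = T.
Bind Q := h(P, b); substituting into the one remaining equation that mentions Q gives: tree(q(tree(tree(7, h(true, d)), T)), h(d, h(P, b))) = tree(q(tree(P, tree(T, true))), N).
Bind X := T; no other remaining equation mentions X. Substituting into the earlier binding gives L := tree(q(q(d)), T).
Decompose tree/2: q(tree(tree(7, h(true, d)), T)) = q(tree(P, tree(T, true))),  h(d, h(P, b)) = N.
Decompose q/1: tree(tree(7, h(true, d)), T) = tree(P, tree(T, true)).
Decompose tree/2: tree(7, h(true, d)) = P,  T = tree(T, true).
Bind P := tree(7, h(true, d)); substituting into the one remaining equation that mentions P gives: h(d, h(tree(7, h(true, d)), b)) = N. Substituting into the earlier binding gives Q := h(tree(7, h(true, d)), b).
Occurs check fails: T occurs in tree(T, true); the equation T = tree(T, true) has no finite solution.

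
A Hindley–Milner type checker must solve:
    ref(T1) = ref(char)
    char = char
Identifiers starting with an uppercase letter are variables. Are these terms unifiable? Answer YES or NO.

Decompose ref/1: T1 = char.
Bind T1 := char; no other remaining equation mentions T1.
Delete trivial equation char = char.
No equations remain and no clash or occurs-check failure arose, so a unifier exists.

YES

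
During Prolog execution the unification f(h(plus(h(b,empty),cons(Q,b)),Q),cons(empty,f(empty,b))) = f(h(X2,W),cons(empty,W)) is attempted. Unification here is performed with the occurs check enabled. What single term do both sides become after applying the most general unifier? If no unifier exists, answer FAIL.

Decompose f/2: h(plus(h(b,empty),cons(Q,b)),Q) = h(X2,W),  cons(empty,f(empty,b)) = cons(empty,W).
Decompose h/2: plus(h(b,empty),cons(Q,b)) = X2,  Q = W.
Bind X2 := plus(h(b,empty),cons(Q,b)); no other remaining equation mentions X2.
Bind Q := W; no other remaining equation mentions Q. Substituting into the earlier binding gives X2 := plus(h(b,empty),cons(W,b)).
Decompose cons/2: empty = empty,  f(empty,b) = W.
Delete trivial equation empty = empty.
Bind W := f(empty,b). Substituting into the earlier bindings gives X2 := plus(h(b,empty),cons(f(empty,b),b)), Q := f(empty,b).
Applying the MGU to either side gives f(h(plus(h(b,empty),cons(f(empty,b),b)),f(empty,b)),cons(empty,f(empty,b))).

f(h(plus(h(b,empty),cons(f(empty,b),b)),f(empty,b)),cons(empty,f(empty,b)))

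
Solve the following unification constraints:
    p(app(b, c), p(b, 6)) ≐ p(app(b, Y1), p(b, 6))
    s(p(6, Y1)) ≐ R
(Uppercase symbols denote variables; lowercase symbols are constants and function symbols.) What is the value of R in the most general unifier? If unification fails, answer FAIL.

Decompose p/2: app(b, c) ≐ app(b, Y1),  p(b, 6) ≐ p(b, 6).
Decompose app/2: b ≐ b,  c ≐ Y1.
Delete trivial equation b ≐ b.
Bind Y1 := c; substituting into the one remaining equation that mentions Y1 gives: s(p(6, c)) ≐ R.
Delete trivial equation p(b, 6) ≐ p(b, 6).
Bind R := s(p(6, c)).
MGU = { Y1 -> c, R -> s(p(6, c)) }, so R -> s(p(6, c)).

s(p(6, c))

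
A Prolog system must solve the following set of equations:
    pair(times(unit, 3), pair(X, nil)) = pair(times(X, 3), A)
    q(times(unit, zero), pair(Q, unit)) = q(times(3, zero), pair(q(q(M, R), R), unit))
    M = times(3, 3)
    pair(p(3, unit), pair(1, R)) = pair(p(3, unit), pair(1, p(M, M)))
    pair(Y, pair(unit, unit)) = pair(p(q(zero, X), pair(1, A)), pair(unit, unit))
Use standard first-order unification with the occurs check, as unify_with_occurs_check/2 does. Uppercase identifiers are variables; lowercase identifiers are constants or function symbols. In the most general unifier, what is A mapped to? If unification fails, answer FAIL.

FAIL

Decompose pair/2: times(unit, 3) = times(X, 3),  pair(X, nil) = A.
Decompose times/2: unit = X,  3 = 3.
Bind X := unit; substituting into the 2 remaining equations that mention X gives: pair(unit, nil) = A,  pair(Y, pair(unit, unit)) = pair(p(q(zero, unit), pair(1, A)), pair(unit, unit)).
Delete trivial equation 3 = 3.
Bind A := pair(unit, nil); substituting into the one remaining equation that mentions A gives: pair(Y, pair(unit, unit)) = pair(p(q(zero, unit), pair(1, pair(unit, nil))), pair(unit, unit)).
Decompose q/2: times(unit, zero) = times(3, zero),  pair(Q, unit) = pair(q(q(M, R), R), unit).
Decompose times/2: unit = 3,  zero = zero.
Clash: constants unit and 3 differ; no unifier exists.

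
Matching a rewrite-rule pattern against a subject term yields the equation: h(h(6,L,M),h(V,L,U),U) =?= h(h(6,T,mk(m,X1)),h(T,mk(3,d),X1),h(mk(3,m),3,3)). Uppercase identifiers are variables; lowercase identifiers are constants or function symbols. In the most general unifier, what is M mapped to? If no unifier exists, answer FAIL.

mk(m,h(mk(3,m),3,3))

Decompose h/3: h(6,L,M) =?= h(6,T,mk(m,X1)),  h(V,L,U) =?= h(T,mk(3,d),X1),  U =?= h(mk(3,m),3,3).
Decompose h/3: 6 =?= 6,  L =?= T,  M =?= mk(m,X1).
Delete trivial equation 6 =?= 6.
Bind L := T; substituting into the one remaining equation that mentions L gives: h(V,T,U) =?= h(T,mk(3,d),X1).
Bind M := mk(m,X1); no other remaining equation mentions M.
Decompose h/3: V =?= T,  T =?= mk(3,d),  U =?= X1.
Bind V := T; no other remaining equation mentions V.
Bind T := mk(3,d); no other remaining equation mentions T. Substituting into the earlier bindings gives L := mk(3,d), V := mk(3,d).
Bind U := X1; substituting into the remaining equation gives: X1 =?= h(mk(3,m),3,3).
Bind X1 := h(mk(3,m),3,3). Substituting into the earlier bindings gives M := mk(m,h(mk(3,m),3,3)), U := h(mk(3,m),3,3).
MGU = { L ↦ mk(3,d), M ↦ mk(m,h(mk(3,m),3,3)), V ↦ mk(3,d), T ↦ mk(3,d), U ↦ h(mk(3,m),3,3), X1 ↦ h(mk(3,m),3,3) }, so M ↦ mk(m,h(mk(3,m),3,3)).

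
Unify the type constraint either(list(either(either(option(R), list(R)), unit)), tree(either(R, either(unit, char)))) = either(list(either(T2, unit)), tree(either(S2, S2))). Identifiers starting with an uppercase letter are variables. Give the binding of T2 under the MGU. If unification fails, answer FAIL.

either(option(either(unit, char)), list(either(unit, char)))

Decompose either/2: list(either(either(option(R), list(R)), unit)) = list(either(T2, unit)),  tree(either(R, either(unit, char))) = tree(either(S2, S2)).
Decompose list/1: either(either(option(R), list(R)), unit) = either(T2, unit).
Decompose either/2: either(option(R), list(R)) = T2,  unit = unit.
Bind T2 := either(option(R), list(R)); no other remaining equation mentions T2.
Delete trivial equation unit = unit.
Decompose tree/1: either(R, either(unit, char)) = either(S2, S2).
Decompose either/2: R = S2,  either(unit, char) = S2.
Bind R := S2; no other remaining equation mentions R. Substituting into the earlier binding gives T2 := either(option(S2), list(S2)).
Bind S2 := either(unit, char). Substituting into the earlier bindings gives T2 := either(option(either(unit, char)), list(either(unit, char))), R := either(unit, char).
MGU = { T2 ↦ either(option(either(unit, char)), list(either(unit, char))), R ↦ either(unit, char), S2 ↦ either(unit, char) }, so T2 ↦ either(option(either(unit, char)), list(either(unit, char))).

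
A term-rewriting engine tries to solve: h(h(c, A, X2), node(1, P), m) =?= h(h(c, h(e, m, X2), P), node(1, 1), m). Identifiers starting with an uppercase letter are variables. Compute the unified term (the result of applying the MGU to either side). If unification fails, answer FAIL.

h(h(c, h(e, m, 1), 1), node(1, 1), m)

Decompose h/3: h(c, A, X2) =?= h(c, h(e, m, X2), P),  node(1, P) =?= node(1, 1),  m =?= m.
Decompose h/3: c =?= c,  A =?= h(e, m, X2),  X2 =?= P.
Delete trivial equation c =?= c.
Bind A := h(e, m, X2); no other remaining equation mentions A.
Bind X2 := P; no other remaining equation mentions X2. Substituting into the earlier binding gives A := h(e, m, P).
Decompose node/2: 1 =?= 1,  P =?= 1.
Delete trivial equation 1 =?= 1.
Bind P := 1; no other remaining equation mentions P. Substituting into the earlier bindings gives A := h(e, m, 1), X2 := 1.
Delete trivial equation m =?= m.
Applying the MGU to either side gives h(h(c, h(e, m, 1), 1), node(1, 1), m).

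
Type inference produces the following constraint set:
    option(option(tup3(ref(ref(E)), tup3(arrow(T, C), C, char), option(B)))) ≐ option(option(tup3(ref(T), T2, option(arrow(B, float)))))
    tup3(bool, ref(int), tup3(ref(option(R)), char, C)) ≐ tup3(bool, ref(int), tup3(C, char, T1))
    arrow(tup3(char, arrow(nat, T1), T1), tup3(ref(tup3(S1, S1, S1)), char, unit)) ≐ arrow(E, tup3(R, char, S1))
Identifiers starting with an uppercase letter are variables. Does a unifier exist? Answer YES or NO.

NO

Decompose option/1: option(tup3(ref(ref(E)), tup3(arrow(T, C), C, char), option(B))) ≐ option(tup3(ref(T), T2, option(arrow(B, float)))).
Decompose option/1: tup3(ref(ref(E)), tup3(arrow(T, C), C, char), option(B)) ≐ tup3(ref(T), T2, option(arrow(B, float))).
Decompose tup3/3: ref(ref(E)) ≐ ref(T),  tup3(arrow(T, C), C, char) ≐ T2,  option(B) ≐ option(arrow(B, float)).
Decompose ref/1: ref(E) ≐ T.
Bind T := ref(E); substituting into the one remaining equation that mentions T gives: tup3(arrow(ref(E), C), C, char) ≐ T2.
Bind T2 := tup3(arrow(ref(E), C), C, char); no other remaining equation mentions T2.
Decompose option/1: B ≐ arrow(B, float).
Occurs check fails: B occurs in arrow(B, float); the equation B ≐ arrow(B, float) has no finite solution.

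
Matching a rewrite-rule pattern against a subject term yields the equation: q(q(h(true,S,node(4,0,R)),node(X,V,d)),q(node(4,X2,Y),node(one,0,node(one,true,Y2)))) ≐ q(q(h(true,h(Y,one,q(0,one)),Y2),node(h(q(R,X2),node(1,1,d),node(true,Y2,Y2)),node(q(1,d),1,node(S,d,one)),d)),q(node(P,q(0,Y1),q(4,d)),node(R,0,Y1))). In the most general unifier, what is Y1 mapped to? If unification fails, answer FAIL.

Decompose q/2: q(h(true,S,node(4,0,R)),node(X,V,d)) ≐ q(h(true,h(Y,one,q(0,one)),Y2),node(h(q(R,X2),node(1,1,d),node(true,Y2,Y2)),node(q(1,d),1,node(S,d,one)),d)),  q(node(4,X2,Y),node(one,0,node(one,true,Y2))) ≐ q(node(P,q(0,Y1),q(4,d)),node(R,0,Y1)).
Decompose q/2: h(true,S,node(4,0,R)) ≐ h(true,h(Y,one,q(0,one)),Y2),  node(X,V,d) ≐ node(h(q(R,X2),node(1,1,d),node(true,Y2,Y2)),node(q(1,d),1,node(S,d,one)),d).
Decompose h/3: true ≐ true,  S ≐ h(Y,one,q(0,one)),  node(4,0,R) ≐ Y2.
Delete trivial equation true ≐ true.
Bind S := h(Y,one,q(0,one)); substituting into the one remaining equation that mentions S gives: node(X,V,d) ≐ node(h(q(R,X2),node(1,1,d),node(true,Y2,Y2)),node(q(1,d),1,node(h(Y,one,q(0,one)),d,one)),d).
Bind Y2 := node(4,0,R); substituting into the remaining equations gives: node(X,V,d) ≐ node(h(q(R,X2),node(1,1,d),node(true,node(4,0,R),node(4,0,R))),node(q(1,d),1,node(h(Y,one,q(0,one)),d,one)),d),  q(node(4,X2,Y),node(one,0,node(one,true,node(4,0,R)))) ≐ q(node(P,q(0,Y1),q(4,d)),node(R,0,Y1)).
Decompose node/3: X ≐ h(q(R,X2),node(1,1,d),node(true,node(4,0,R),node(4,0,R))),  V ≐ node(q(1,d),1,node(h(Y,one,q(0,one)),d,one)),  d ≐ d.
Bind X := h(q(R,X2),node(1,1,d),node(true,node(4,0,R),node(4,0,R))); no other remaining equation mentions X.
Bind V := node(q(1,d),1,node(h(Y,one,q(0,one)),d,one)); no other remaining equation mentions V.
Delete trivial equation d ≐ d.
Decompose q/2: node(4,X2,Y) ≐ node(P,q(0,Y1),q(4,d)),  node(one,0,node(one,true,node(4,0,R))) ≐ node(R,0,Y1).
Decompose node/3: 4 ≐ P,  X2 ≐ q(0,Y1),  Y ≐ q(4,d).
Bind P := 4; no other remaining equation mentions P.
Bind X2 := q(0,Y1); no other remaining equation mentions X2. Substituting into the earlier binding gives X := h(q(R,q(0,Y1)),node(1,1,d),node(true,node(4,0,R),node(4,0,R))).
Bind Y := q(4,d); no other remaining equation mentions Y. Substituting into the earlier bindings gives S := h(q(4,d),one,q(0,one)), V := node(q(1,d),1,node(h(q(4,d),one,q(0,one)),d,one)).
Decompose node/3: one ≐ R,  0 ≐ 0,  node(one,true,node(4,0,R)) ≐ Y1.
Bind R := one; substituting into the one remaining equation that mentions R gives: node(one,true,node(4,0,one)) ≐ Y1. Substituting into the earlier bindings gives Y2 := node(4,0,one), X := h(q(one,q(0,Y1)),node(1,1,d),node(true,node(4,0,one),node(4,0,one))).
Delete trivial equation 0 ≐ 0.
Bind Y1 := node(one,true,node(4,0,one)). Substituting into the earlier bindings gives X := h(q(one,q(0,node(one,true,node(4,0,one)))),node(1,1,d),node(true,node(4,0,one),node(4,0,one))), X2 := q(0,node(one,true,node(4,0,one))).
MGU = { S := h(q(4,d),one,q(0,one)), Y2 := node(4,0,one), X := h(q(one,q(0,node(one,true,node(4,0,one)))),node(1,1,d),node(true,node(4,0,one),node(4,0,one))), V := node(q(1,d),1,node(h(q(4,d),one,q(0,one)),d,one)), P := 4, X2 := q(0,node(one,true,node(4,0,one))), Y := q(4,d), R := one, Y1 := node(one,true,node(4,0,one)) }, so Y1 := node(one,true,node(4,0,one)).

node(one,true,node(4,0,one))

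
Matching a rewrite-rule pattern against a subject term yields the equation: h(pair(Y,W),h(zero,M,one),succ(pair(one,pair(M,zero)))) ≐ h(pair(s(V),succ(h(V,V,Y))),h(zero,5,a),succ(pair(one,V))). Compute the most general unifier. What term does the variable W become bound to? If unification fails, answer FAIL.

Decompose h/3: pair(Y,W) ≐ pair(s(V),succ(h(V,V,Y))),  h(zero,M,one) ≐ h(zero,5,a),  succ(pair(one,pair(M,zero))) ≐ succ(pair(one,V)).
Decompose pair/2: Y ≐ s(V),  W ≐ succ(h(V,V,Y)).
Bind Y := s(V); substituting into the one remaining equation that mentions Y gives: W ≐ succ(h(V,V,s(V))).
Bind W := succ(h(V,V,s(V))); no other remaining equation mentions W.
Decompose h/3: zero ≐ zero,  M ≐ 5,  one ≐ a.
Delete trivial equation zero ≐ zero.
Bind M := 5; substituting into the one remaining equation that mentions M gives: succ(pair(one,pair(5,zero))) ≐ succ(pair(one,V)).
Clash: constants one and a differ; no unifier exists.

FAIL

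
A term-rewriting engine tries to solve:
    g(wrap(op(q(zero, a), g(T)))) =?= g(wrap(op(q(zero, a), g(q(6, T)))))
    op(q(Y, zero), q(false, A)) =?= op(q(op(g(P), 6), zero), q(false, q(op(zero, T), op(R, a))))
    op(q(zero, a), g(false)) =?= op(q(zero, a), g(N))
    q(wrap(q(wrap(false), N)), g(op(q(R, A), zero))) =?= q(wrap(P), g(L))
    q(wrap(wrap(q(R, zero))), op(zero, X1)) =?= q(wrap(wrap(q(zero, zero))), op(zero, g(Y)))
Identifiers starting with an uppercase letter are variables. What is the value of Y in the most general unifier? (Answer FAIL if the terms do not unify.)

FAIL

Decompose g/1: wrap(op(q(zero, a), g(T))) =?= wrap(op(q(zero, a), g(q(6, T)))).
Decompose wrap/1: op(q(zero, a), g(T)) =?= op(q(zero, a), g(q(6, T))).
Decompose op/2: q(zero, a) =?= q(zero, a),  g(T) =?= g(q(6, T)).
Delete trivial equation q(zero, a) =?= q(zero, a).
Decompose g/1: T =?= q(6, T).
Occurs check fails: T occurs in q(6, T); the equation T =?= q(6, T) has no finite solution.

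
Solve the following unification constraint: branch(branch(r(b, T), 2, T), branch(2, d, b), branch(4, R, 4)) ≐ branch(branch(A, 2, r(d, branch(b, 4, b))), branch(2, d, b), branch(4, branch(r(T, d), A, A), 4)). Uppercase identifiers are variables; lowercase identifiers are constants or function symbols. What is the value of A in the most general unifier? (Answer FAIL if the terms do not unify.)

Decompose branch/3: branch(r(b, T), 2, T) ≐ branch(A, 2, r(d, branch(b, 4, b))),  branch(2, d, b) ≐ branch(2, d, b),  branch(4, R, 4) ≐ branch(4, branch(r(T, d), A, A), 4).
Decompose branch/3: r(b, T) ≐ A,  2 ≐ 2,  T ≐ r(d, branch(b, 4, b)).
Bind A := r(b, T); substituting into the one remaining equation that mentions A gives: branch(4, R, 4) ≐ branch(4, branch(r(T, d), r(b, T), r(b, T)), 4).
Delete trivial equation 2 ≐ 2.
Bind T := r(d, branch(b, 4, b)); substituting into the one remaining equation that mentions T gives: branch(4, R, 4) ≐ branch(4, branch(r(r(d, branch(b, 4, b)), d), r(b, r(d, branch(b, 4, b))), r(b, r(d, branch(b, 4, b)))), 4). Substituting into the earlier binding gives A := r(b, r(d, branch(b, 4, b))).
Delete trivial equation branch(2, d, b) ≐ branch(2, d, b).
Decompose branch/3: 4 ≐ 4,  R ≐ branch(r(r(d, branch(b, 4, b)), d), r(b, r(d, branch(b, 4, b))), r(b, r(d, branch(b, 4, b)))),  4 ≐ 4.
Delete trivial equation 4 ≐ 4.
Bind R := branch(r(r(d, branch(b, 4, b)), d), r(b, r(d, branch(b, 4, b))), r(b, r(d, branch(b, 4, b)))); no other remaining equation mentions R.
Delete trivial equation 4 ≐ 4.
MGU = { A -> r(b, r(d, branch(b, 4, b))), T -> r(d, branch(b, 4, b)), R -> branch(r(r(d, branch(b, 4, b)), d), r(b, r(d, branch(b, 4, b))), r(b, r(d, branch(b, 4, b)))) }, so A -> r(b, r(d, branch(b, 4, b))).

r(b, r(d, branch(b, 4, b)))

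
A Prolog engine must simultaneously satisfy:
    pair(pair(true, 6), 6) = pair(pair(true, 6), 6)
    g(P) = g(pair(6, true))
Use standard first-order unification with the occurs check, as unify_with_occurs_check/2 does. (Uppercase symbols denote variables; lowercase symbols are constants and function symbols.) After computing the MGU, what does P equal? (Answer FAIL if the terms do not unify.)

Delete trivial equation pair(pair(true, 6), 6) = pair(pair(true, 6), 6).
Decompose g/1: P = pair(6, true).
Bind P := pair(6, true).
MGU = { P ↦ pair(6, true) }, so P ↦ pair(6, true).

pair(6, true)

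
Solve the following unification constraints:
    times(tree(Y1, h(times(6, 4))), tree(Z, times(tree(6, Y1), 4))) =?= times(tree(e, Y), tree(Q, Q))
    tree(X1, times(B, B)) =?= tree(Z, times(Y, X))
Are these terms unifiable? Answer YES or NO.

YES

Decompose times/2: tree(Y1, h(times(6, 4))) =?= tree(e, Y),  tree(Z, times(tree(6, Y1), 4)) =?= tree(Q, Q).
Decompose tree/2: Y1 =?= e,  h(times(6, 4)) =?= Y.
Bind Y1 := e; substituting into the one remaining equation that mentions Y1 gives: tree(Z, times(tree(6, e), 4)) =?= tree(Q, Q).
Bind Y := h(times(6, 4)); substituting into the one remaining equation that mentions Y gives: tree(X1, times(B, B)) =?= tree(Z, times(h(times(6, 4)), X)).
Decompose tree/2: Z =?= Q,  times(tree(6, e), 4) =?= Q.
Bind Z := Q; substituting into the one remaining equation that mentions Z gives: tree(X1, times(B, B)) =?= tree(Q, times(h(times(6, 4)), X)).
Bind Q := times(tree(6, e), 4); substituting into the remaining equation gives: tree(X1, times(B, B)) =?= tree(times(tree(6, e), 4), times(h(times(6, 4)), X)). Substituting into the earlier binding gives Z := times(tree(6, e), 4).
Decompose tree/2: X1 =?= times(tree(6, e), 4),  times(B, B) =?= times(h(times(6, 4)), X).
Bind X1 := times(tree(6, e), 4); no other remaining equation mentions X1.
Decompose times/2: B =?= h(times(6, 4)),  B =?= X.
Bind B := h(times(6, 4)); substituting into the remaining equation gives: h(times(6, 4)) =?= X.
Bind X := h(times(6, 4)).
No equations remain and no clash or occurs-check failure arose, so a unifier exists.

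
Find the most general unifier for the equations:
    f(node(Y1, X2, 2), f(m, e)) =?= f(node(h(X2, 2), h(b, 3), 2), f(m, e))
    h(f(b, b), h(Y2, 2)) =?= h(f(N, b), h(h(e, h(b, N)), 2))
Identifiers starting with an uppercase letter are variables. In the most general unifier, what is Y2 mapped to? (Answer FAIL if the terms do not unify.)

Decompose f/2: node(Y1, X2, 2) =?= node(h(X2, 2), h(b, 3), 2),  f(m, e) =?= f(m, e).
Decompose node/3: Y1 =?= h(X2, 2),  X2 =?= h(b, 3),  2 =?= 2.
Bind Y1 := h(X2, 2); no other remaining equation mentions Y1.
Bind X2 := h(b, 3); no other remaining equation mentions X2. Substituting into the earlier binding gives Y1 := h(h(b, 3), 2).
Delete trivial equation 2 =?= 2.
Delete trivial equation f(m, e) =?= f(m, e).
Decompose h/2: f(b, b) =?= f(N, b),  h(Y2, 2) =?= h(h(e, h(b, N)), 2).
Decompose f/2: b =?= N,  b =?= b.
Bind N := b; substituting into the one remaining equation that mentions N gives: h(Y2, 2) =?= h(h(e, h(b, b)), 2).
Delete trivial equation b =?= b.
Decompose h/2: Y2 =?= h(e, h(b, b)),  2 =?= 2.
Bind Y2 := h(e, h(b, b)); no other remaining equation mentions Y2.
Delete trivial equation 2 =?= 2.
MGU = { Y1 := h(h(b, 3), 2), X2 := h(b, 3), N := b, Y2 := h(e, h(b, b)) }, so Y2 := h(e, h(b, b)).

h(e, h(b, b))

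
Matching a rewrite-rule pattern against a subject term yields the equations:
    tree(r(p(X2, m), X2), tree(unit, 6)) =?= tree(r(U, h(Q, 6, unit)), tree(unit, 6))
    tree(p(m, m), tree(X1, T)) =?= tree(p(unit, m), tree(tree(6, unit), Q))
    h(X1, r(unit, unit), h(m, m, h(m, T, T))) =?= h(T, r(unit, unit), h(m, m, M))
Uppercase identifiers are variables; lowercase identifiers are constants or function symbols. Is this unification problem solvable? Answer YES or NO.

Decompose tree/2: r(p(X2, m), X2) =?= r(U, h(Q, 6, unit)),  tree(unit, 6) =?= tree(unit, 6).
Decompose r/2: p(X2, m) =?= U,  X2 =?= h(Q, 6, unit).
Bind U := p(X2, m); no other remaining equation mentions U.
Bind X2 := h(Q, 6, unit); no other remaining equation mentions X2. Substituting into the earlier binding gives U := p(h(Q, 6, unit), m).
Delete trivial equation tree(unit, 6) =?= tree(unit, 6).
Decompose tree/2: p(m, m) =?= p(unit, m),  tree(X1, T) =?= tree(tree(6, unit), Q).
Decompose p/2: m =?= unit,  m =?= m.
Clash: constants m and unit differ; no unifier exists.

NO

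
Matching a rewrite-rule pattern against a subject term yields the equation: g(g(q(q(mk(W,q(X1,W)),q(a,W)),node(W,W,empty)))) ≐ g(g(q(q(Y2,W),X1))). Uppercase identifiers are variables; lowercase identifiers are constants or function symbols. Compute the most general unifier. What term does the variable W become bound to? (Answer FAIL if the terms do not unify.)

FAIL

Decompose g/1: g(q(q(mk(W,q(X1,W)),q(a,W)),node(W,W,empty))) ≐ g(q(q(Y2,W),X1)).
Decompose g/1: q(q(mk(W,q(X1,W)),q(a,W)),node(W,W,empty)) ≐ q(q(Y2,W),X1).
Decompose q/2: q(mk(W,q(X1,W)),q(a,W)) ≐ q(Y2,W),  node(W,W,empty) ≐ X1.
Decompose q/2: mk(W,q(X1,W)) ≐ Y2,  q(a,W) ≐ W.
Bind Y2 := mk(W,q(X1,W)); no other remaining equation mentions Y2.
Occurs check fails: W occurs in q(a,W); the equation W ≐ q(a,W) has no finite solution.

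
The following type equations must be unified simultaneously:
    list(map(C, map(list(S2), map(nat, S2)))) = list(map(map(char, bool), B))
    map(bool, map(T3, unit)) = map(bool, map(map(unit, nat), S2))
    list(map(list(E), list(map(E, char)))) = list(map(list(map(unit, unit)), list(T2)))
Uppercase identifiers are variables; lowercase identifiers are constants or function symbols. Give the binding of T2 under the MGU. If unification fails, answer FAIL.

Decompose list/1: map(C, map(list(S2), map(nat, S2))) = map(map(char, bool), B).
Decompose map/2: C = map(char, bool),  map(list(S2), map(nat, S2)) = B.
Bind C := map(char, bool); no other remaining equation mentions C.
Bind B := map(list(S2), map(nat, S2)); no other remaining equation mentions B.
Decompose map/2: bool = bool,  map(T3, unit) = map(map(unit, nat), S2).
Delete trivial equation bool = bool.
Decompose map/2: T3 = map(unit, nat),  unit = S2.
Bind T3 := map(unit, nat); no other remaining equation mentions T3.
Bind S2 := unit; no other remaining equation mentions S2. Substituting into the earlier binding gives B := map(list(unit), map(nat, unit)).
Decompose list/1: map(list(E), list(map(E, char))) = map(list(map(unit, unit)), list(T2)).
Decompose map/2: list(E) = list(map(unit, unit)),  list(map(E, char)) = list(T2).
Decompose list/1: E = map(unit, unit).
Bind E := map(unit, unit); substituting into the remaining equation gives: list(map(map(unit, unit), char)) = list(T2).
Decompose list/1: map(map(unit, unit), char) = T2.
Bind T2 := map(map(unit, unit), char).
MGU = { C := map(char, bool), B := map(list(unit), map(nat, unit)), T3 := map(unit, nat), S2 := unit, E := map(unit, unit), T2 := map(map(unit, unit), char) }, so T2 := map(map(unit, unit), char).

map(map(unit, unit), char)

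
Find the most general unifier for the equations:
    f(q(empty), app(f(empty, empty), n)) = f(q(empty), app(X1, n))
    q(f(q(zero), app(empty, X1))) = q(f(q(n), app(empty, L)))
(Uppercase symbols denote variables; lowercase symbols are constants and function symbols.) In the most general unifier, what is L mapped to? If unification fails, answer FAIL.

Decompose f/2: q(empty) = q(empty),  app(f(empty, empty), n) = app(X1, n).
Delete trivial equation q(empty) = q(empty).
Decompose app/2: f(empty, empty) = X1,  n = n.
Bind X1 := f(empty, empty); substituting into the one remaining equation that mentions X1 gives: q(f(q(zero), app(empty, f(empty, empty)))) = q(f(q(n), app(empty, L))).
Delete trivial equation n = n.
Decompose q/1: f(q(zero), app(empty, f(empty, empty))) = f(q(n), app(empty, L)).
Decompose f/2: q(zero) = q(n),  app(empty, f(empty, empty)) = app(empty, L).
Decompose q/1: zero = n.
Clash: constants zero and n differ; no unifier exists.

FAIL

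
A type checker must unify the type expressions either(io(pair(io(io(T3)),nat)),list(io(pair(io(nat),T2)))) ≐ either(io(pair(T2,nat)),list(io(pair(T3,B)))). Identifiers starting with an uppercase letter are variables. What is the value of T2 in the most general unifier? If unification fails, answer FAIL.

Decompose either/2: io(pair(io(io(T3)),nat)) ≐ io(pair(T2,nat)),  list(io(pair(io(nat),T2))) ≐ list(io(pair(T3,B))).
Decompose io/1: pair(io(io(T3)),nat) ≐ pair(T2,nat).
Decompose pair/2: io(io(T3)) ≐ T2,  nat ≐ nat.
Bind T2 := io(io(T3)); substituting into the one remaining equation that mentions T2 gives: list(io(pair(io(nat),io(io(T3))))) ≐ list(io(pair(T3,B))).
Delete trivial equation nat ≐ nat.
Decompose list/1: io(pair(io(nat),io(io(T3)))) ≐ io(pair(T3,B)).
Decompose io/1: pair(io(nat),io(io(T3))) ≐ pair(T3,B).
Decompose pair/2: io(nat) ≐ T3,  io(io(T3)) ≐ B.
Bind T3 := io(nat); substituting into the remaining equation gives: io(io(io(nat))) ≐ B. Substituting into the earlier binding gives T2 := io(io(io(nat))).
Bind B := io(io(io(nat))).
MGU = { T2 ↦ io(io(io(nat))), T3 ↦ io(nat), B ↦ io(io(io(nat))) }, so T2 ↦ io(io(io(nat))).

io(io(io(nat)))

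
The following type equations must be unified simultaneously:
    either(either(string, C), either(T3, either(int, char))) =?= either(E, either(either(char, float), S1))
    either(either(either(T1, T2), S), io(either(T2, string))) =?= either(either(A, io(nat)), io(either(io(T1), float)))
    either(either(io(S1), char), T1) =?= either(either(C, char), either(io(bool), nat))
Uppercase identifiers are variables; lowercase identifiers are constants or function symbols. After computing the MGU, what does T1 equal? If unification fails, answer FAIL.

FAIL

Decompose either/2: either(string, C) =?= E,  either(T3, either(int, char)) =?= either(either(char, float), S1).
Bind E := either(string, C); no other remaining equation mentions E.
Decompose either/2: T3 =?= either(char, float),  either(int, char) =?= S1.
Bind T3 := either(char, float); no other remaining equation mentions T3.
Bind S1 := either(int, char); substituting into the one remaining equation that mentions S1 gives: either(either(io(either(int, char)), char), T1) =?= either(either(C, char), either(io(bool), nat)).
Decompose either/2: either(either(T1, T2), S) =?= either(A, io(nat)),  io(either(T2, string)) =?= io(either(io(T1), float)).
Decompose either/2: either(T1, T2) =?= A,  S =?= io(nat).
Bind A := either(T1, T2); no other remaining equation mentions A.
Bind S := io(nat); no other remaining equation mentions S.
Decompose io/1: either(T2, string) =?= either(io(T1), float).
Decompose either/2: T2 =?= io(T1),  string =?= float.
Bind T2 := io(T1); no other remaining equation mentions T2. Substituting into the earlier binding gives A := either(T1, io(T1)).
Clash: constants string and float differ; no unifier exists.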